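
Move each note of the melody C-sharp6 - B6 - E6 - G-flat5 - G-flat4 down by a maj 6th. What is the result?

E5 D6 G5 Bbb4 Bbb3

C#6 gives E5
B6 gives D6
E6 gives G5
Gb5 gives Bbb4
Gb4 gives Bbb3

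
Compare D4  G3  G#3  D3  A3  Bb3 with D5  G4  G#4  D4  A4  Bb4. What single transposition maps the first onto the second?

up a perfect octave

Take the first pair: D4 → D5. D to D spans 8 letter names, so the interval is some kind of octave.
D4 to D5 is 12 semitones, which makes it a perfect octave; the second version is higher, so the direction is up.
Checking another pair — Bb3 → Bb4 — gives the same interval.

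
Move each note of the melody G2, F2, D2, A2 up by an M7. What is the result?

F#3 E3 C#3 G#3

A major seventh up from G2 gives F#3.
F2 up a major seventh is E3.
D2: a seventh up reaches C, and 11 semitones makes it C#3.
A2: a seventh up reaches G, and 11 semitones makes it G#3.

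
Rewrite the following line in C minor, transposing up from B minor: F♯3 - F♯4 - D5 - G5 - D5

B minor to C minor up is a minor second, so every note moves up by that interval.
F#3 → G3
F#4 → G4
D5 → Eb5
G5 → Ab5
D5 → Eb5

G3 G4 Eb5 Ab5 Eb5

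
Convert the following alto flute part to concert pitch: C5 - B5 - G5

G4 F#5 D5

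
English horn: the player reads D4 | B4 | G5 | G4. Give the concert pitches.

The English horn sounds a perfect fifth below written, so transpose each written note down a perfect fifth.
D4 to G3
B4 to E4
G5 to C5
G4 to C4

G3 E4 C5 C4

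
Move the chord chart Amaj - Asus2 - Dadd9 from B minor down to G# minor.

B minor down to G# minor is a minor third; each chord root moves by that interval while the quality stays the same.
Amaj: root A down a minor third → F#, giving F#maj.
Asus2: root A down a minor third → F#, giving F#sus2.
Dadd9: root D down a minor third → B, giving Badd9.

F#maj F#sus2 Badd9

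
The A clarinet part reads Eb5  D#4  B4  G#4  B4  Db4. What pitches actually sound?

Written C4 on the A clarinet sounds as A3, a minor third lower; apply that shift to every note.
Eb5 → C5
D#4 → B#3
B4 → G#4
G#4 → E#4
B4 → G#4
Db4 → Bb3

C5 B#3 G#4 E#4 G#4 Bb3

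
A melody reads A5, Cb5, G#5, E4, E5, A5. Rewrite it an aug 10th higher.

C##7 E6 B##6 G##5 G##6 C##7

A5 up an augmented tenth is C##7.
An augmented tenth up from Cb5 gives E6.
An augmented tenth up from G#5 gives B##6.
An augmented tenth up from E4 gives G##5.
E5 up an augmented tenth is G##6.
An augmented tenth up from A5 gives C##7.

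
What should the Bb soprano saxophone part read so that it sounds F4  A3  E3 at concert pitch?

Written C4 sounds as Bb3 on the Bb soprano saxophone, so concert pitches are written a major second up.
F4 -> G4
A3 -> B3
E3 -> F#3

G4 B3 F#3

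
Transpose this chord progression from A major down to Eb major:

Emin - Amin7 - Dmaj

A major down to Eb major is an augmented fourth; each chord root moves by that interval while the quality stays the same.
Emin: root E down an augmented fourth → Bb, giving Bbmin.
Amin7: root A down an augmented fourth → Eb, giving Ebmin7.
Dmaj: root D down an augmented fourth → Ab, giving Abmaj.

Bbmin Ebmin7 Abmaj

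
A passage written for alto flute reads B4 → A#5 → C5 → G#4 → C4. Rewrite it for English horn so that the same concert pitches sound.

C#5 B#5 D5 A#4 D4

First find concert pitch: the alto flute sounds a perfect fourth below written, so B4 A#5 C5 G#4 C4 sounds F#4 E#5 G4 D#4 G3.
Then write for English horn: it sounds a perfect fifth below written, so the part must be a perfect fifth above concert.
F#4 → C#5
E#5 → B#5
G4 → D5
D#4 → A#4
G3 → D4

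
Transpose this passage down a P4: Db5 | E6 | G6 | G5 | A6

Ab4 B5 D6 D5 E6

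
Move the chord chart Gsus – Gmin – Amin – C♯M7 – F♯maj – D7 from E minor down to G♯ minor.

Bsus Bmin C#min E#M7 A#maj F#7

E minor down to G♯ minor is a minor sixth; each chord root moves by that interval while the quality stays the same.
Gsus: root G down a minor sixth → B, giving Bsus.
Gmin: root G down a minor sixth → B, giving Bmin.
Amin: root A down a minor sixth → C#, giving C#min.
C♯M7: root C♯ down a minor sixth → E#, giving E#M7.
F♯maj: root F♯ down a minor sixth → A#, giving A#maj.
D7: root D down a minor sixth → F#, giving F#7.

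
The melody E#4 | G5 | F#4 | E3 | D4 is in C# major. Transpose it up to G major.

B4 Db6 C5 Bb3 Ab4

From C# up to G is a diminished fifth; apply that to each pitch.
E#4 becomes B4
G5 becomes Db6
F#4 becomes C5
E3 becomes Bb3
D4 becomes Ab4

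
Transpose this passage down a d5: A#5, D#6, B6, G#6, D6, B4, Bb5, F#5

A#5 to D##5
D#6 to G##5
B6 to E#6
G#6 to C##6
D6 to G#5
B4 to E#4
Bb5 to E5
F#5 to B#4

D##5 G##5 E#6 C##6 G#5 E#4 E5 B#4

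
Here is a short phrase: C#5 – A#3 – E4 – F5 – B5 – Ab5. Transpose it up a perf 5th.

G#5 E#4 B4 C6 F#6 Eb6

C#5 gives G#5
A#3 gives E#4
E4 gives B4
F5 gives C6
B5 gives F#6
Ab5 gives Eb6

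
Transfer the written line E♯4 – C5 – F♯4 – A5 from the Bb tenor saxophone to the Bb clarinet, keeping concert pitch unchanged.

E#3 C4 F#3 A4

First find concert pitch: the Bb tenor saxophone sounds a major ninth below written, so E♯4 C5 F♯4 A5 sounds D#3 Bb3 E3 G4.
Then write for Bb clarinet: it sounds a major second below written, so the part must be a major second above concert.
D#3 → E#3
Bb3 → C4
E3 → F#3
G4 → A4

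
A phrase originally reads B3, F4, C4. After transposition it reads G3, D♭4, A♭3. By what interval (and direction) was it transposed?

From B3 to G3 is 3 letter names — a third of some quality.
G3 to B3 is 4 semitones, which makes it a major third; the second version is lower, so the direction is down.
Checking another pair — C4 → Ab3 — gives the same interval.

down a major third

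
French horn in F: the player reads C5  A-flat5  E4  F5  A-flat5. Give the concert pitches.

F4 Db5 A3 Bb4 Db5

The French horn in F sounds a perfect fifth below written, so transpose each written note down a perfect fifth.
C5 gives F4
Ab5 gives Db5
E4 gives A3
F5 gives Bb4
Ab5 gives Db5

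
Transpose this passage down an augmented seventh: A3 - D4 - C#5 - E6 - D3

A3 down an augmented seventh is Bbb2.
An augmented seventh down from D4 gives Ebb3.
C#5 down an augmented seventh is Db4.
E6: a seventh down reaches F, and 12 semitones makes it Fb5.
An augmented seventh down from D3 gives Ebb2.

Bbb2 Ebb3 Db4 Fb5 Ebb2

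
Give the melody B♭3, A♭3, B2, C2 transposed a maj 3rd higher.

D4 C4 D#3 E2

Bb3: a third up reaches D, and 4 semitones makes it D4.
A major third up from Ab3 gives C4.
B2: a third up reaches D, and 4 semitones makes it D#3.
C2 up a major third is E2.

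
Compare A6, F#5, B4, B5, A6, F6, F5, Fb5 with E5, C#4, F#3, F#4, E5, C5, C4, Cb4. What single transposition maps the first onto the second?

down a perfect eleventh

From A6 to E5 is 11 letter names — an eleventh of some quality.
E5 to A6 is 17 semitones, which makes it a perfect eleventh; the second version is lower, so the direction is down.
Checking another pair — Fb5 → Cb4 — gives the same interval.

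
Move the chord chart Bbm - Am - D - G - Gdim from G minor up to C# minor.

Em D#m G# C# C#dim

G minor up to C# minor is an augmented fourth; each chord root moves by that interval while the quality stays the same.
Bbm: root Bb up an augmented fourth → E, giving Em.
Am: root A up an augmented fourth → D#, giving D#m.
D: root D up an augmented fourth → G#, giving G#.
G: root G up an augmented fourth → C#, giving C#.
Gdim: root G up an augmented fourth → C#, giving C#dim.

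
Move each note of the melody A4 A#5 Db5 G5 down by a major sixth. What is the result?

C4 C#5 Fb4 Bb4

A4 becomes C4
A#5 becomes C#5
Db5 becomes Fb4
G5 becomes Bb4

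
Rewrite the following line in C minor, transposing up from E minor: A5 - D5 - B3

From E up to C is a minor sixth; apply that to each pitch.
A5 becomes F6
D5 becomes Bb5
B3 becomes G4

F6 Bb5 G4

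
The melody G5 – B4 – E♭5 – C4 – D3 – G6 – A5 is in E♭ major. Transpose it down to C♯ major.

E#5 G##4 C#5 A#3 B#2 E#6 F##5

E♭ major to C♯ major down is a diminished third, so every note moves down by that interval.
G5 gives E#5
B4 gives G##4
Eb5 gives C#5
C4 gives A#3
D3 gives B#2
G6 gives E#6
A5 gives F##5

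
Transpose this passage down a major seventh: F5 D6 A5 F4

F5 -> Gb4
D6 -> Eb5
A5 -> Bb4
F4 -> Gb3

Gb4 Eb5 Bb4 Gb3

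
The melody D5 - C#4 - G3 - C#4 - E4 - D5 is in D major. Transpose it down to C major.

C5 B3 F3 B3 D4 C5

D major to C major down is a major second, so every note moves down by that interval.
D5 becomes C5
C#4 becomes B3
G3 becomes F3
C#4 becomes B3
E4 becomes D4
D5 becomes C5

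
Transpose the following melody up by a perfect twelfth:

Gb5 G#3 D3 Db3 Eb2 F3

Gb5: a twelfth up reaches D, and 19 semitones makes it Db7.
G#3: a twelfth up reaches D, and 19 semitones makes it D#5.
A perfect twelfth up from D3 gives A4.
A perfect twelfth up from Db3 gives Ab4.
Eb2: a twelfth up reaches B, and 19 semitones makes it Bb3.
F3 up a perfect twelfth is C5.

Db7 D#5 A4 Ab4 Bb3 C5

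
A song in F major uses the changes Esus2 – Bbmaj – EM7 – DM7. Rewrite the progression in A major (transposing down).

G#sus2 Dmaj G#M7 F#M7

F major down to A major is a minor sixth; each chord root moves by that interval while the quality stays the same.
Esus2: root E down a minor sixth → G#, giving G#sus2.
Bbmaj: root Bb down a minor sixth → D, giving Dmaj.
EM7: root E down a minor sixth → G#, giving G#M7.
DM7: root D down a minor sixth → F#, giving F#M7.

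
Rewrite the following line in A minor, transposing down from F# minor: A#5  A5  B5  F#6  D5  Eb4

C#5 C5 D5 A5 F4 Gb3

From F# down to A is a major sixth; apply that to each pitch.
A#5 becomes C#5
A5 becomes C5
B5 becomes D5
F#6 becomes A5
D5 becomes F4
Eb4 becomes Gb3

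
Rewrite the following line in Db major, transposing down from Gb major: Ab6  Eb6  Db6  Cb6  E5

Eb6 Bb5 Ab5 Gb5 B4

Gb major to Db major down is a perfect fourth, so every note moves down by that interval.
Ab6 -> Eb6
Eb6 -> Bb5
Db6 -> Ab5
Cb6 -> Gb5
E5 -> B4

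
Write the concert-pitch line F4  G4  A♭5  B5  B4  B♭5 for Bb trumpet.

The Bb trumpet sounds a major second below written, so the written part must be a major second above concert — transpose each note up.
F4 becomes G4
G4 becomes A4
Ab5 becomes Bb5
B5 becomes C#6
B4 becomes C#5
Bb5 becomes C6

G4 A4 Bb5 C#6 C#5 C6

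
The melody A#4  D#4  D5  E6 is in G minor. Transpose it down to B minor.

From G down to B is a minor sixth; apply that to each pitch.
A#4 -> C##4
D#4 -> F##3
D5 -> F#4
E6 -> G#5

C##4 F##3 F#4 G#5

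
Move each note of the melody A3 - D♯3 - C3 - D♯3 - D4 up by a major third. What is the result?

C#4 F##3 E3 F##3 F#4

A3 up a major third is C#4.
A major third up from D#3 gives F##3.
C3: a third up reaches E, and 4 semitones makes it E3.
A major third up from D#3 gives F##3.
D4 up a major third is F#4.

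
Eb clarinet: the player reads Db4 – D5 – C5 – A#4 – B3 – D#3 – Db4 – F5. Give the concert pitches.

Fb4 F5 Eb5 C#5 D4 F#3 Fb4 Ab5

Written C4 on the Eb clarinet sounds as Eb4, a minor third higher; apply that shift to every note.
Db4 becomes Fb4
D5 becomes F5
C5 becomes Eb5
A#4 becomes C#5
B3 becomes D4
D#3 becomes F#3
Db4 becomes Fb4
F5 becomes Ab5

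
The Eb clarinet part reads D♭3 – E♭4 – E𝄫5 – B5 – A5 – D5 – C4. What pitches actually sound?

Fb3 Gb4 Gbb5 D6 C6 F5 Eb4

The Eb clarinet sounds a minor third above written, so transpose each written note up a minor third.
Db3 → Fb3
Eb4 → Gb4
Ebb5 → Gbb5
B5 → D6
A5 → C6
D5 → F5
C4 → Eb4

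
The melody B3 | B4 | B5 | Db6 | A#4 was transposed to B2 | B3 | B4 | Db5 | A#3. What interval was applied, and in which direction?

Take the first pair: B3 → B2. B to B spans 8 letter names, so the interval is some kind of octave.
B2 to B3 is 12 semitones, which makes it a perfect octave; the second version is lower, so the direction is down.
Checking another pair — A#4 → A#3 — gives the same interval.

down a perfect octave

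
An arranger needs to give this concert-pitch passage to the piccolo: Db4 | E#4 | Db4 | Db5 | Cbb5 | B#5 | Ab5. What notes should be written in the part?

Db3 E#3 Db3 Db4 Cbb4 B#4 Ab4

The piccolo sounds a perfect octave above written, so the written part must be a perfect octave below concert — transpose each note down.
Db4 to Db3
E#4 to E#3
Db4 to Db3
Db5 to Db4
Cbb5 to Cbb4
B#5 to B#4
Ab5 to Ab4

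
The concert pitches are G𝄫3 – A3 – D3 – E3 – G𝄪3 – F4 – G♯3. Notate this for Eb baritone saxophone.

The Eb baritone saxophone sounds a major thirteenth below written, so the written part must be a major thirteenth above concert — transpose each note up.
Gbb3 becomes Ebb5
A3 becomes F#5
D3 becomes B4
E3 becomes C#5
G##3 becomes E##5
F4 becomes D6
G#3 becomes E#5

Ebb5 F#5 B4 C#5 E##5 D6 E#5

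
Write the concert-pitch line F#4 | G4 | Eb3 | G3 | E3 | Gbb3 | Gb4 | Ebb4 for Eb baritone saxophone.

D#6 E6 C5 E5 C#5 Ebb5 Eb6 Cb6

Written C4 sounds as Eb2 on the Eb baritone saxophone, so concert pitches are written a major thirteenth up.
F#4 becomes D#6
G4 becomes E6
Eb3 becomes C5
G3 becomes E5
E3 becomes C#5
Gbb3 becomes Ebb5
Gb4 becomes Eb6
Ebb4 becomes Cb6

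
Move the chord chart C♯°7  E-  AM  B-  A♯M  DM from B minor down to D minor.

E°7 G- CM D- C#M FM

B minor down to D minor is a major sixth; each chord root moves by that interval while the quality stays the same.
C♯°7: root C♯ down a major sixth → E, giving E°7.
E-: root E down a major sixth → G, giving G-.
AM: root A down a major sixth → C, giving CM.
B-: root B down a major sixth → D, giving D-.
A♯M: root A♯ down a major sixth → C#, giving C#M.
DM: root D down a major sixth → F, giving FM.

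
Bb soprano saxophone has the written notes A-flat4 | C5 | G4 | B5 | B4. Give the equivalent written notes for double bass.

Gb5 Bb5 F5 A6 A5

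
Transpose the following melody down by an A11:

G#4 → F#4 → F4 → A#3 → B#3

D3 C3 Cb3 E2 F#2

G#4 to D3
F#4 to C3
F4 to Cb3
A#3 to E2
B#3 to F#2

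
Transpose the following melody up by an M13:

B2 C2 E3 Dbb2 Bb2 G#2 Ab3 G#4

G#4 A3 C#5 Bbb3 G4 E#4 F5 E#6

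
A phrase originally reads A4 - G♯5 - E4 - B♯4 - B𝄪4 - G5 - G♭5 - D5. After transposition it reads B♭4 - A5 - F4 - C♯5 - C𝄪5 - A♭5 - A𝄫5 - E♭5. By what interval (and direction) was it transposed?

Take the first pair: A4 → Bb4. A to B spans 2 letter names, so the interval is some kind of second.
A4 to Bb4 is 1 semitone, which makes it a minor second; the second version is higher, so the direction is up.
Checking another pair — D5 → Eb5 — gives the same interval.

up a minor second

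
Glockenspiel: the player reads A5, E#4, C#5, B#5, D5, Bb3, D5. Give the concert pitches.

The glockenspiel sounds a perfect fifteenth above written, so transpose each written note up a perfect fifteenth.
A5 → A7
E#4 → E#6
C#5 → C#7
B#5 → B#7
D5 → D7
Bb3 → Bb5
D5 → D7

A7 E#6 C#7 B#7 D7 Bb5 D7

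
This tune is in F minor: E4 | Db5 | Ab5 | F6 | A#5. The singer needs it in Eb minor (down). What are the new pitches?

D4 Cb5 Gb5 Eb6 G#5

F minor to Eb minor down is a major second, so every note moves down by that interval.
E4 gives D4
Db5 gives Cb5
Ab5 gives Gb5
F6 gives Eb6
A#5 gives G#5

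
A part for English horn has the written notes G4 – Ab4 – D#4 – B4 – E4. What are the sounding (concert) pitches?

C4 Db4 G#3 E4 A3

The English horn sounds a perfect fifth below written, so transpose each written note down a perfect fifth.
G4 becomes C4
Ab4 becomes Db4
D#4 becomes G#3
B4 becomes E4
E4 becomes A3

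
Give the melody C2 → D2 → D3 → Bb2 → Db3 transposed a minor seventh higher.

Bb2 C3 C4 Ab3 Cb4

C2 -> Bb2
D2 -> C3
D3 -> C4
Bb2 -> Ab3
Db3 -> Cb4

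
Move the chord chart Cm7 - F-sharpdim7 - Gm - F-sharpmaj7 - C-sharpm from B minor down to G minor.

Abm7 Ddim7 Ebm Dmaj7 Am

B minor down to G minor is a major third; each chord root moves by that interval while the quality stays the same.
Cm7: root C down a major third → Ab, giving Abm7.
F-sharpdim7: root F-sharp down a major third → D, giving Ddim7.
Gm: root G down a major third → Eb, giving Ebm.
F-sharpmaj7: root F-sharp down a major third → D, giving Dmaj7.
C-sharpm: root C-sharp down a major third → A, giving Am.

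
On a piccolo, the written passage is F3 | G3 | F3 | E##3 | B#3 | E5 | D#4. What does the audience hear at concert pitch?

F4 G4 F4 E##4 B#4 E6 D#5

Written C4 on the piccolo sounds as C5, a perfect octave higher; apply that shift to every note.
F3 gives F4
G3 gives G4
F3 gives F4
E##3 gives E##4
B#3 gives B#4
E5 gives E6
D#4 gives D#5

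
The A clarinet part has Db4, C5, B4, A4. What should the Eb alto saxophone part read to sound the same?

G4 F#5 E#5 D#5

First find concert pitch: the A clarinet sounds a minor third below written, so Db4 C5 B4 A4 sounds Bb3 A4 G#4 F#4.
Then write for Eb alto saxophone: it sounds a major sixth below written, so the part must be a major sixth above concert.
Bb3 → G4
A4 → F#5
G#4 → E#5
F#4 → D#5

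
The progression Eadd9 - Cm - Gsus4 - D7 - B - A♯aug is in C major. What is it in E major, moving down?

C major down to E major is a minor sixth; each chord root moves by that interval while the quality stays the same.
Eadd9: root E down a minor sixth → G#, giving G#add9.
Cm: root C down a minor sixth → E, giving Em.
Gsus4: root G down a minor sixth → B, giving Bsus4.
D7: root D down a minor sixth → F#, giving F#7.
B: root B down a minor sixth → D#, giving D#.
A♯aug: root A♯ down a minor sixth → C##, giving C##aug.

G#add9 Em Bsus4 F#7 D# C##aug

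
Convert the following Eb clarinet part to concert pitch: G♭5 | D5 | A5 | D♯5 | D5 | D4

Bbb5 F5 C6 F#5 F5 F4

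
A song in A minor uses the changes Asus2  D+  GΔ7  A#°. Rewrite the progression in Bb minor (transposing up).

Bbsus2 Eb+ AbΔ7 B°

A minor up to Bb minor is a minor second; each chord root moves by that interval while the quality stays the same.
Asus2: root A up a minor second → Bb, giving Bbsus2.
D+: root D up a minor second → Eb, giving Eb+.
GΔ7: root G up a minor second → Ab, giving AbΔ7.
A#°: root A# up a minor second → B, giving B°.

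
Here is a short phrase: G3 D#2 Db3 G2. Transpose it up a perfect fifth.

D4 A#2 Ab3 D3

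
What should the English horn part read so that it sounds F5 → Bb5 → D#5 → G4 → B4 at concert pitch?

C6 F6 A#5 D5 F#5

The English horn sounds a perfect fifth below written, so the written part must be a perfect fifth above concert — transpose each note up.
F5 becomes C6
Bb5 becomes F6
D#5 becomes A#5
G4 becomes D5
B4 becomes F#5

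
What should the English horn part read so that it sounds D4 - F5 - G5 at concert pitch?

The English horn sounds a perfect fifth below written, so the written part must be a perfect fifth above concert — transpose each note up.
D4 gives A4
F5 gives C6
G5 gives D6

A4 C6 D6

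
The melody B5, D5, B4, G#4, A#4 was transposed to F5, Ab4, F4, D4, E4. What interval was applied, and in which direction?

From B5 to F5 is 4 letter names — a fourth of some quality.
F5 to B5 is 6 semitones, which makes it an augmented fourth; the second version is lower, so the direction is down.
Checking another pair — A#4 → E4 — gives the same interval.

down an augmented fourth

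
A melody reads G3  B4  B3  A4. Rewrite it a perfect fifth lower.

C3 E4 E3 D4

G3 gives C3
B4 gives E4
B3 gives E3
A4 gives D4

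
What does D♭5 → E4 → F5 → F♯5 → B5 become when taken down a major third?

Bbb4 C4 Db5 D5 G5

A major third down from Db5 gives Bbb4.
E4 down a major third is C4.
F5: a third down reaches D, and 4 semitones makes it Db5.
F#5 down a major third is D5.
A major third down from B5 gives G5.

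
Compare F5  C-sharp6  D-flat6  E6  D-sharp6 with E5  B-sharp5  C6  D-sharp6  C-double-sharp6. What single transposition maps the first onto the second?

down a minor second

Take the first pair: F5 → E5. F to E spans 2 letter names, so the interval is some kind of second.
E5 to F5 is 1 semitone, which makes it a minor second; the second version is lower, so the direction is down.
Checking another pair — D#6 → C##6 — gives the same interval.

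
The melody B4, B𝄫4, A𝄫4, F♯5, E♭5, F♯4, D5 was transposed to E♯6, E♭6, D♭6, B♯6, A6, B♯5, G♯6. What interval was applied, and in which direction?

From B4 to E#6 is 11 letter names — an eleventh of some quality.
B4 to E#6 is 18 semitones, which makes it an augmented eleventh; the second version is higher, so the direction is up.
Checking another pair — D5 → G#6 — gives the same interval.

up an augmented eleventh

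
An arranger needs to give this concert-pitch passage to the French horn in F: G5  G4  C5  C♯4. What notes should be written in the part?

The French horn in F sounds a perfect fifth below written, so the written part must be a perfect fifth above concert — transpose each note up.
G5 → D6
G4 → D5
C5 → G5
C#4 → G#4

D6 D5 G5 G#4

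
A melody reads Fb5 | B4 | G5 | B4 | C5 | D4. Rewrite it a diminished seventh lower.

G4 C##4 A#4 C##4 D#4 E#3

Fb5 -> G4
B4 -> C##4
G5 -> A#4
B4 -> C##4
C5 -> D#4
D4 -> E#3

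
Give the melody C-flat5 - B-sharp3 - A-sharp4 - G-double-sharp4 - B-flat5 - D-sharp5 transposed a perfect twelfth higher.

Gb6 F##5 E#6 D##6 F7 A#6

Cb5 to Gb6
B#3 to F##5
A#4 to E#6
G##4 to D##6
Bb5 to F7
D#5 to A#6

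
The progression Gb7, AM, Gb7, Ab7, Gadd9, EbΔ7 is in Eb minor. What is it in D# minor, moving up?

F#7 G##M F#7 G#7 F##add9 D#Δ7

Eb minor up to D# minor is an augmented seventh; each chord root moves by that interval while the quality stays the same.
Gb7: root Gb up an augmented seventh → F#, giving F#7.
AM: root A up an augmented seventh → G##, giving G##M.
Gb7: root Gb up an augmented seventh → F#, giving F#7.
Ab7: root Ab up an augmented seventh → G#, giving G#7.
Gadd9: root G up an augmented seventh → F##, giving F##add9.
EbΔ7: root Eb up an augmented seventh → D#, giving D#Δ7.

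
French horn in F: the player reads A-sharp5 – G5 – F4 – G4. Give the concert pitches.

Written C4 on the French horn in F sounds as F3, a perfect fifth lower; apply that shift to every note.
A#5 gives D#5
G5 gives C5
F4 gives Bb3
G4 gives C4

D#5 C5 Bb3 C4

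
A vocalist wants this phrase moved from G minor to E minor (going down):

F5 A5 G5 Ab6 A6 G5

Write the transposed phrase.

From G down to E is a minor third; apply that to each pitch.
F5 -> D5
A5 -> F#5
G5 -> E5
Ab6 -> F6
A6 -> F#6
G5 -> E5

D5 F#5 E5 F6 F#6 E5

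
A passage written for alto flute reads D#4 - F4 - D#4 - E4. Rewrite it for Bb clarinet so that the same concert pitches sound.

First find concert pitch: the alto flute sounds a perfect fourth below written, so D#4 F4 D#4 E4 sounds A#3 C4 A#3 B3.
Then write for Bb clarinet: it sounds a major second below written, so the part must be a major second above concert.
A#3 → B#3
C4 → D4
A#3 → B#3
B3 → C#4

B#3 D4 B#3 C#4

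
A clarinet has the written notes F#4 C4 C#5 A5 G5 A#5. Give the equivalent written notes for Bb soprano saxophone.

E#4 B3 B#4 G#5 F#5 G##5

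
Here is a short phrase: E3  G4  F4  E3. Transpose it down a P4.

E3 to B2
G4 to D4
F4 to C4
E3 to B2

B2 D4 C4 B2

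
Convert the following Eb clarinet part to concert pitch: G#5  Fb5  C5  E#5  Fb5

B5 Abb5 Eb5 G#5 Abb5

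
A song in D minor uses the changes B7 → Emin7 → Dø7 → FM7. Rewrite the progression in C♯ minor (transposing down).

A#7 D#min7 C#ø7 EM7

D minor down to C♯ minor is a minor second; each chord root moves by that interval while the quality stays the same.
B7: root B down a minor second → A#, giving A#7.
Emin7: root E down a minor second → D#, giving D#min7.
Dø7: root D down a minor second → C#, giving C#ø7.
FM7: root F down a minor second → E, giving EM7.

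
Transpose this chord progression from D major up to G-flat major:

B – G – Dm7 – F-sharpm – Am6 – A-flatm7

D major up to G-flat major is a diminished fourth; each chord root moves by that interval while the quality stays the same.
B: root B up a diminished fourth → Eb, giving Eb.
G: root G up a diminished fourth → Cb, giving Cb.
Dm7: root D up a diminished fourth → Gb, giving Gbm7.
F-sharpm: root F-sharp up a diminished fourth → Bb, giving Bbm.
Am6: root A up a diminished fourth → Db, giving Dbm6.
A-flatm7: root A-flat up a diminished fourth → Dbb, giving Dbbm7.

Eb Cb Gbm7 Bbm Dbm6 Dbbm7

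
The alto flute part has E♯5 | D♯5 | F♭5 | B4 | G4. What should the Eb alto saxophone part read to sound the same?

G##5 F##5 Ab5 D#5 B4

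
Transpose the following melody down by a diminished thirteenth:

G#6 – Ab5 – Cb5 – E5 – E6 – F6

B##4 C#4 E3 G##3 G##4 A#4

G#6 down a diminished thirteenth is B##4.
A diminished thirteenth down from Ab5 gives C#4.
A diminished thirteenth down from Cb5 gives E3.
A diminished thirteenth down from E5 gives G##3.
A diminished thirteenth down from E6 gives G##4.
F6 down a diminished thirteenth is A#4.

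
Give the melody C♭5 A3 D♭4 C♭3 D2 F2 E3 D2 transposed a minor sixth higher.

Abb5 F4 Bbb4 Abb3 Bb2 Db3 C4 Bb2

Cb5 up a minor sixth is Abb5.
A3: a sixth up reaches F, and 8 semitones makes it F4.
Db4 up a minor sixth is Bbb4.
Cb3 up a minor sixth is Abb3.
D2: a sixth up reaches B, and 8 semitones makes it Bb2.
A minor sixth up from F2 gives Db3.
E3 up a minor sixth is C4.
D2 up a minor sixth is Bb2.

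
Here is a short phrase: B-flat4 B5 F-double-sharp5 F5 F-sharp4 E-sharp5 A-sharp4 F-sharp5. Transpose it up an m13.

Gb6 G7 D#7 Db7 D6 C#7 F#6 D7

Bb4: a thirteenth up reaches G, and 20 semitones makes it Gb6.
B5 up a minor thirteenth is G7.
F##5: a thirteenth up reaches D, and 20 semitones makes it D#7.
F5 up a minor thirteenth is Db7.
F#4 up a minor thirteenth is D6.
A minor thirteenth up from E#5 gives C#7.
A minor thirteenth up from A#4 gives F#6.
A minor thirteenth up from F#5 gives D7.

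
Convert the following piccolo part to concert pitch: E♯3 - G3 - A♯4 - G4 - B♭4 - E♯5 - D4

Written C4 on the piccolo sounds as C5, a perfect octave higher; apply that shift to every note.
E#3 -> E#4
G3 -> G4
A#4 -> A#5
G4 -> G5
Bb4 -> Bb5
E#5 -> E#6
D4 -> D5

E#4 G4 A#5 G5 Bb5 E#6 D5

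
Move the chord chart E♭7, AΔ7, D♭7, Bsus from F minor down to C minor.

Bb7 EΔ7 Ab7 F#sus

F minor down to C minor is a perfect fourth; each chord root moves by that interval while the quality stays the same.
E♭7: root E♭ down a perfect fourth → Bb, giving Bb7.
AΔ7: root A down a perfect fourth → E, giving EΔ7.
D♭7: root D♭ down a perfect fourth → Ab, giving Ab7.
Bsus: root B down a perfect fourth → F#, giving F#sus.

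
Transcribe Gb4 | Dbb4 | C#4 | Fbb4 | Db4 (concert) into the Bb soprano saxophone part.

Ab4 Ebb4 D#4 Gbb4 Eb4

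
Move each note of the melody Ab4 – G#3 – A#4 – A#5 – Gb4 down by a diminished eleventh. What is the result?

E3 D##2 E##3 E##4 D3

A diminished eleventh down from Ab4 gives E3.
A diminished eleventh down from G#3 gives D##2.
A diminished eleventh down from A#4 gives E##3.
A diminished eleventh down from A#5 gives E##4.
Gb4: an eleventh down reaches D, and 16 semitones makes it D3.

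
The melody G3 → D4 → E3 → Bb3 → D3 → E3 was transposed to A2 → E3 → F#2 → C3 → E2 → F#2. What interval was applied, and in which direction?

down a minor seventh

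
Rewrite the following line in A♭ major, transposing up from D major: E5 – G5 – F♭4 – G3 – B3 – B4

D major to A♭ major up is a diminished fifth, so every note moves up by that interval.
E5 to Bb5
G5 to Db6
Fb4 to Cbb5
G3 to Db4
B3 to F4
B4 to F5

Bb5 Db6 Cbb5 Db4 F4 F5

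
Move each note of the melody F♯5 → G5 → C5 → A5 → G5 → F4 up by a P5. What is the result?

C#6 D6 G5 E6 D6 C5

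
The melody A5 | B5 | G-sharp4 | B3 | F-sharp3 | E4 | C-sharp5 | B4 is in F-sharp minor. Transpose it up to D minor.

F6 G6 E5 G4 D4 C5 A5 G5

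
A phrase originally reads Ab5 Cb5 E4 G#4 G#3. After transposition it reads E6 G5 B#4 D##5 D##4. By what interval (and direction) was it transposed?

From Ab5 to E6 is 5 letter names — a fifth of some quality.
Ab5 to E6 is 8 semitones, which makes it an augmented fifth; the second version is higher, so the direction is up.
Checking another pair — G#3 → D##4 — gives the same interval.

up an augmented fifth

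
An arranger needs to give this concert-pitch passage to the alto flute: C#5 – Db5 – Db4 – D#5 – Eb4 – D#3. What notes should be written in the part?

The alto flute sounds a perfect fourth below written, so the written part must be a perfect fourth above concert — transpose each note up.
C#5 becomes F#5
Db5 becomes Gb5
Db4 becomes Gb4
D#5 becomes G#5
Eb4 becomes Ab4
D#3 becomes G#3

F#5 Gb5 Gb4 G#5 Ab4 G#3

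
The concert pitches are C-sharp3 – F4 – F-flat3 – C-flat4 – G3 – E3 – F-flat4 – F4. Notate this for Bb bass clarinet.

D#4 G5 Gb4 Db5 A4 F#4 Gb5 G5

The Bb bass clarinet sounds a major ninth below written, so the written part must be a major ninth above concert — transpose each note up.
C#3 becomes D#4
F4 becomes G5
Fb3 becomes Gb4
Cb4 becomes Db5
G3 becomes A4
E3 becomes F#4
Fb4 becomes Gb5
F4 becomes G5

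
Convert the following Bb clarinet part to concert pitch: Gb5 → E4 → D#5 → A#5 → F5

Fb5 D4 C#5 G#5 Eb5

Written C4 on the Bb clarinet sounds as Bb3, a major second lower; apply that shift to every note.
Gb5 becomes Fb5
E4 becomes D4
D#5 becomes C#5
A#5 becomes G#5
F5 becomes Eb5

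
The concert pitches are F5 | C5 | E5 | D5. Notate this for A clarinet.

Ab5 Eb5 G5 F5

Written C4 sounds as A3 on the A clarinet, so concert pitches are written a minor third up.
F5 gives Ab5
C5 gives Eb5
E5 gives G5
D5 gives F5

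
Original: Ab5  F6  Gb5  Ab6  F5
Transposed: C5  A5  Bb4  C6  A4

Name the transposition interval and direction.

down a minor sixth

Take the first pair: Ab5 → C5. A to C spans 6 letter names, so the interval is some kind of sixth.
C5 to Ab5 is 8 semitones, which makes it a minor sixth; the second version is lower, so the direction is down.
Checking another pair — F5 → A4 — gives the same interval.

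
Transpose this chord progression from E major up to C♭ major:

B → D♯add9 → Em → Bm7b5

E major up to C♭ major is a diminished sixth; each chord root moves by that interval while the quality stays the same.
B: root B up a diminished sixth → Gb, giving Gb.
D♯add9: root D♯ up a diminished sixth → Bb, giving Bbadd9.
Em: root E up a diminished sixth → Cb, giving Cbm.
Bm7b5: root B up a diminished sixth → Gb, giving Gbm7b5.

Gb Bbadd9 Cbm Gbm7b5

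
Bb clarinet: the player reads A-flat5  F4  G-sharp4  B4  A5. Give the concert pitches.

Written C4 on the Bb clarinet sounds as Bb3, a major second lower; apply that shift to every note.
Ab5 becomes Gb5
F4 becomes Eb4
G#4 becomes F#4
B4 becomes A4
A5 becomes G5

Gb5 Eb4 F#4 A4 G5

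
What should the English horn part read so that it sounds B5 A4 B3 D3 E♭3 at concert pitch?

F#6 E5 F#4 A3 Bb3

The English horn sounds a perfect fifth below written, so the written part must be a perfect fifth above concert — transpose each note up.
B5 gives F#6
A4 gives E5
B3 gives F#4
D3 gives A3
Eb3 gives Bb3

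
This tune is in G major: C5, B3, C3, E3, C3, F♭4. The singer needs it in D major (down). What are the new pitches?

G4 F#3 G2 B2 G2 Cb4

G major to D major down is a perfect fourth, so every note moves down by that interval.
C5 -> G4
B3 -> F#3
C3 -> G2
E3 -> B2
C3 -> G2
Fb4 -> Cb4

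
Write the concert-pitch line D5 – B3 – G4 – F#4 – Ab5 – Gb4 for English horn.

Written C4 sounds as F3 on the English horn, so concert pitches are written a perfect fifth up.
D5 to A5
B3 to F#4
G4 to D5
F#4 to C#5
Ab5 to Eb6
Gb4 to Db5

A5 F#4 D5 C#5 Eb6 Db5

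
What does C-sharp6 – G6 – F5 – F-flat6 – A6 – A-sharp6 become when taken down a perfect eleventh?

G#4 D5 C4 Cb5 E5 E#5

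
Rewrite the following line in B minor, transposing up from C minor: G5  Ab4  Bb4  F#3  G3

F#6 G5 A5 E#4 F#4

C minor to B minor up is a major seventh, so every note moves up by that interval.
G5 → F#6
Ab4 → G5
Bb4 → A5
F#3 → E#4
G3 → F#4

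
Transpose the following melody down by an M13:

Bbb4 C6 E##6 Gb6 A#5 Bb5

Bbb4 down a major thirteenth is Dbb3.
C6: a thirteenth down reaches E, and 21 semitones makes it Eb4.
E##6: a thirteenth down reaches G, and 21 semitones makes it G##4.
A major thirteenth down from Gb6 gives Bbb4.
A major thirteenth down from A#5 gives C#4.
A major thirteenth down from Bb5 gives Db4.

Dbb3 Eb4 G##4 Bbb4 C#4 Db4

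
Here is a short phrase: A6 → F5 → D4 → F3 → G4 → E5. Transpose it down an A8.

Ab5 Fb4 Db3 Fb2 Gb3 Eb4

A6: an octave down reaches A, and 13 semitones makes it Ab5.
F5: an octave down reaches F, and 13 semitones makes it Fb4.
D4 down an augmented octave is Db3.
An augmented octave down from F3 gives Fb2.
An augmented octave down from G4 gives Gb3.
E5: an octave down reaches E, and 13 semitones makes it Eb4.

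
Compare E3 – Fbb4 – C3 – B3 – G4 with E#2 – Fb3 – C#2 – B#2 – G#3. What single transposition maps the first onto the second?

down a diminished octave

Take the first pair: E3 → E#2. E to E spans 8 letter names, so the interval is some kind of octave.
E#2 to E3 is 11 semitones, which makes it a diminished octave; the second version is lower, so the direction is down.
Checking another pair — G4 → G#3 — gives the same interval.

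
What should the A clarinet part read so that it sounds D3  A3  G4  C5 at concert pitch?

The A clarinet sounds a minor third below written, so the written part must be a minor third above concert — transpose each note up.
D3 becomes F3
A3 becomes C4
G4 becomes Bb4
C5 becomes Eb5

F3 C4 Bb4 Eb5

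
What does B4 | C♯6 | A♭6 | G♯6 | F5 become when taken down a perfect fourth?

B4 → F#4
C#6 → G#5
Ab6 → Eb6
G#6 → D#6
F5 → C5

F#4 G#5 Eb6 D#6 C5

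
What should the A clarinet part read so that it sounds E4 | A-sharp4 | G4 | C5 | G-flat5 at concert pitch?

Written C4 sounds as A3 on the A clarinet, so concert pitches are written a minor third up.
E4 to G4
A#4 to C#5
G4 to Bb4
C5 to Eb5
Gb5 to Bbb5

G4 C#5 Bb4 Eb5 Bbb5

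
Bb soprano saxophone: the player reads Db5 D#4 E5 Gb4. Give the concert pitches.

Cb5 C#4 D5 Fb4

The Bb soprano saxophone sounds a major second below written, so transpose each written note down a major second.
Db5 → Cb5
D#4 → C#4
E5 → D5
Gb4 → Fb4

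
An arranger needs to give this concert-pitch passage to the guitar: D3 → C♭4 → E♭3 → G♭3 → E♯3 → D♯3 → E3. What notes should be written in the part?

Written C4 sounds as C3 on the guitar, so concert pitches are written a perfect octave up.
D3 becomes D4
Cb4 becomes Cb5
Eb3 becomes Eb4
Gb3 becomes Gb4
E#3 becomes E#4
D#3 becomes D#4
E3 becomes E4

D4 Cb5 Eb4 Gb4 E#4 D#4 E4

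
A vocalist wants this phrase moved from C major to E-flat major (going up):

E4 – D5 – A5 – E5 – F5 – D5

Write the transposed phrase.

G4 F5 C6 G5 Ab5 F5

C major to E-flat major up is a minor third, so every note moves up by that interval.
E4 becomes G4
D5 becomes F5
A5 becomes C6
E5 becomes G5
F5 becomes Ab5
D5 becomes F5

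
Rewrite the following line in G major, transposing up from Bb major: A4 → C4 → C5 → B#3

From Bb up to G is a major sixth; apply that to each pitch.
A4 -> F#5
C4 -> A4
C5 -> A5
B#3 -> G##4

F#5 A4 A5 G##4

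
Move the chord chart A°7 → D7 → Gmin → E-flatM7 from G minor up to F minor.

G°7 C7 Fmin DbM7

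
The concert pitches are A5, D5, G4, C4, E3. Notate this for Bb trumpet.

B5 E5 A4 D4 F#3

Written C4 sounds as Bb3 on the Bb trumpet, so concert pitches are written a major second up.
A5 -> B5
D5 -> E5
G4 -> A4
C4 -> D4
E3 -> F#3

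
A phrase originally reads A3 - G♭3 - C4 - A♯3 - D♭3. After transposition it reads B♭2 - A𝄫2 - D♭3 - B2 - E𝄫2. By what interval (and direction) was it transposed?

down a major seventh

From A3 to Bb2 is 7 letter names — a seventh of some quality.
Bb2 to A3 is 11 semitones, which makes it a major seventh; the second version is lower, so the direction is down.
Checking another pair — Db3 → Ebb2 — gives the same interval.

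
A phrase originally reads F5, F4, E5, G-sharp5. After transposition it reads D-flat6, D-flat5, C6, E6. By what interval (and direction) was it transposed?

up a minor sixth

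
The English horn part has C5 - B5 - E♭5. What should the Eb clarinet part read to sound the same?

D4 C#5 F4

First find concert pitch: the English horn sounds a perfect fifth below written, so C5 B5 E♭5 sounds F4 E5 Ab4.
Then write for Eb clarinet: it sounds a minor third above written, so the part must be a minor third below concert.
F4 → D4
E5 → C#5
Ab4 → F4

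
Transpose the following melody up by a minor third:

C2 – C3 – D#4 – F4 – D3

Eb2 Eb3 F#4 Ab4 F3

C2 -> Eb2
C3 -> Eb3
D#4 -> F#4
F4 -> Ab4
D3 -> F3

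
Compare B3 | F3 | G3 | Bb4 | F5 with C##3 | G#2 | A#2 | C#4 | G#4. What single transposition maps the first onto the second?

Take the first pair: B3 → C##3. B to C spans 7 letter names, so the interval is some kind of seventh.
C##3 to B3 is 9 semitones, which makes it a diminished seventh; the second version is lower, so the direction is down.
Checking another pair — F5 → G#4 — gives the same interval.

down a diminished seventh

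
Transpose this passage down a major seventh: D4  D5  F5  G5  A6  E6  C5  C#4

Eb3 Eb4 Gb4 Ab4 Bb5 F5 Db4 D3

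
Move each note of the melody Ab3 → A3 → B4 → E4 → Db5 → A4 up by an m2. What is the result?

Ab3 becomes Bbb3
A3 becomes Bb3
B4 becomes C5
E4 becomes F4
Db5 becomes Ebb5
A4 becomes Bb4

Bbb3 Bb3 C5 F4 Ebb5 Bb4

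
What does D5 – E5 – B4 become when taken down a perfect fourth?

D5 down a perfect fourth is A4.
E5 down a perfect fourth is B4.
B4 down a perfect fourth is F#4.

A4 B4 F#4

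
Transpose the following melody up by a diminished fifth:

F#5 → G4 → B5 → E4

C6 Db5 F6 Bb4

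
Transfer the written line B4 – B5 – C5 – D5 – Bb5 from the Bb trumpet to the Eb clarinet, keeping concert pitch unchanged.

F#4 F#5 G4 A4 F5

First find concert pitch: the Bb trumpet sounds a major second below written, so B4 B5 C5 D5 Bb5 sounds A4 A5 Bb4 C5 Ab5.
Then write for Eb clarinet: it sounds a minor third above written, so the part must be a minor third below concert.
A4 → F#4
A5 → F#5
Bb4 → G4
C5 → A4
Ab5 → F5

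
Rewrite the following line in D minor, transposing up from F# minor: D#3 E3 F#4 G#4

B3 C4 D5 E5

F# minor to D minor up is a minor sixth, so every note moves up by that interval.
D#3 -> B3
E3 -> C4
F#4 -> D5
G#4 -> E5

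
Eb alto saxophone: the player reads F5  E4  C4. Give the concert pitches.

Ab4 G3 Eb3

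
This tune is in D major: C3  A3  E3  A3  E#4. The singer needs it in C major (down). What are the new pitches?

Bb2 G3 D3 G3 D#4

D major to C major down is a major second, so every note moves down by that interval.
C3 to Bb2
A3 to G3
E3 to D3
A3 to G3
E#4 to D#4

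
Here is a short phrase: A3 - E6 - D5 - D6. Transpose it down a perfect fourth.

A3 down a perfect fourth is E3.
E6: a fourth down reaches B, and 5 semitones makes it B5.
D5: a fourth down reaches A, and 5 semitones makes it A4.
D6: a fourth down reaches A, and 5 semitones makes it A5.

E3 B5 A4 A5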